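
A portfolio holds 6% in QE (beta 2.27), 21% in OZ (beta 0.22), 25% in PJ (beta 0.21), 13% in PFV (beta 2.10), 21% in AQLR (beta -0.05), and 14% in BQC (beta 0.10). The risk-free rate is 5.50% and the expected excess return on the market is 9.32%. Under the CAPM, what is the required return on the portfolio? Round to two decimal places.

10.27%

β_P = Σ w_i β_i = 0.06×2.27 + 0.21×0.22 + 0.25×0.21 + 0.13×2.10 + 0.21×-0.05 + 0.14×0.10 = 0.5114
E(R_P) = R_f + β_P × MRP = 5.50% + 0.5114 × 9.32% = 10.27%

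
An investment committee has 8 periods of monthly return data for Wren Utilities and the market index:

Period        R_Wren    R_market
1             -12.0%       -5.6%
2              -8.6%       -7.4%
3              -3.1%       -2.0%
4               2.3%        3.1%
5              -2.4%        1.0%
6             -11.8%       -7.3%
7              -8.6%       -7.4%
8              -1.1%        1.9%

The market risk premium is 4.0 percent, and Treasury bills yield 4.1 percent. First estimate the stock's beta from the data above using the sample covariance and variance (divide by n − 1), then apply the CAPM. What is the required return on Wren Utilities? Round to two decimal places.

8.47%

Mean R_i = (-12.0 − 8.6 − 3.1 + 2.3 − 2.4 − 11.8 − 8.6 − 1.1) / 8 = -5.6625%
Mean R_m = (-5.6 − 7.4 − 2.0 + 3.1 + 1.0 − 7.3 − 7.4 + 1.9) / 8 = -2.9625%
Σ(R_i − R̄_i)(R_m − R̄_m) = 155.2588  ⇒  Cov = 155.2588 / 7 = 22.1798
Σ(R_m − R̄_m)² = 142.1788  ⇒  Var(R_m) = 142.1788 / 7 = 20.3113
β = Cov / Var(R_m) = 22.1798 / 20.3113 = 1.0920
E(R) = R_f + β × MRP = 4.1% + 1.0920 × 4.0% = 8.47%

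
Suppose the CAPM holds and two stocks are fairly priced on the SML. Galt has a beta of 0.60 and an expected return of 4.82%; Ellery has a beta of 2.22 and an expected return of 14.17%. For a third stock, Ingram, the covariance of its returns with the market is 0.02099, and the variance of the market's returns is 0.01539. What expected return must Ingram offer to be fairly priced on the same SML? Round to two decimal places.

MRP = (14.17% − 4.82%) / (2.22 − 0.60) = 5.7716%
R_f = 4.82% − 0.60 × 5.7716% = 1.3570%
β_Ingram = Cov / Var(R_m) = 0.02099 / 0.01539 = 1.3639
E(R_Ingram) = R_f + β × MRP = 1.3570% + 1.3639 × 5.7716% = 9.23%

9.23%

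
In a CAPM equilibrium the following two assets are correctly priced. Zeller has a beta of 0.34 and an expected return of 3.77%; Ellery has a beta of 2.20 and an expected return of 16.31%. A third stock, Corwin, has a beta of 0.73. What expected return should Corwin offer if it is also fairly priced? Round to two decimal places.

6.40%

MRP (SML slope) = (16.31% − 3.77%) / (2.20 − 0.34) = 12.54% / 1.86 = 6.7419%
R_f (intercept) = 3.77% − 0.34 × 6.7419% = 1.4778%
E(R_Corwin) = R_f + β × MRP = 1.4778% + 0.73 × 6.7419% = 6.40%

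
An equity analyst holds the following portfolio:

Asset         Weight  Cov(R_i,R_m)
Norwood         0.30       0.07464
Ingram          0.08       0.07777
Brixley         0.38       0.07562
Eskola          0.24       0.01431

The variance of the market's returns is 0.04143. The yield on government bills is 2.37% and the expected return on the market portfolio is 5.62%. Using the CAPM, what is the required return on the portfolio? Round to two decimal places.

β_Norwood = 0.07464 / 0.04143 = 1.8016
β_Ingram = 0.07777 / 0.04143 = 1.8771
β_Brixley = 0.07562 / 0.04143 = 1.8252
β_Eskola = 0.01431 / 0.04143 = 0.3454
β_P = Σ w_i β_i = 0.30×1.8016 + 0.08×1.8771 + 0.38×1.8252 + 0.24×0.3454 = 1.4671
MRP = 5.62% − 2.37% = 3.25%
E(R_P) = R_f + β_P × MRP = 2.37% + 1.4671 × 3.25% = 7.14%

7.14%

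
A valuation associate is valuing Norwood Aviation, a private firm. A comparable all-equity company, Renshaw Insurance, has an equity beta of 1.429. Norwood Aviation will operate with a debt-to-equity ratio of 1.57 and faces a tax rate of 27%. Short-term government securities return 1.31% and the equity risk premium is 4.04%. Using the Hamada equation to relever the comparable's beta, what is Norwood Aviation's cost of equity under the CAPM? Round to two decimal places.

β_L = β_U × [1 + (1 − t)(D/E)] = 1.429 × [1 + (1 − 0.27) × 1.57]
    = 1.429 × [1 + 0.73 × 1.57] = 1.429 × 2.1461 = 3.0668
E(R) = R_f + β_L × MRP = 1.31% + 3.0668 × 4.04% = 13.70%

13.70%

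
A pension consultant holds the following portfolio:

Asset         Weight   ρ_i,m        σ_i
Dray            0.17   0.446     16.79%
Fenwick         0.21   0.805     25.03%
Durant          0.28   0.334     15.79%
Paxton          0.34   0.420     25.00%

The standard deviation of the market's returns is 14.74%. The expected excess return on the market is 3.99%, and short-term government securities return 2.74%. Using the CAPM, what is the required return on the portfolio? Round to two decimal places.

5.60%

β_Dray = 0.446 × 16.79% / 14.74% = 0.5080
β_Fenwick = 0.805 × 25.03% / 14.74% = 1.3670
β_Durant = 0.334 × 15.79% / 14.74% = 0.3578
β_Paxton = 0.420 × 25.00% / 14.74% = 0.7123
β_P = Σ w_i β_i = 0.17×0.5080 + 0.21×1.3670 + 0.28×0.3578 + 0.34×0.7123 = 0.7158
E(R_P) = R_f + β_P × MRP = 2.74% + 0.7158 × 3.99% = 5.60%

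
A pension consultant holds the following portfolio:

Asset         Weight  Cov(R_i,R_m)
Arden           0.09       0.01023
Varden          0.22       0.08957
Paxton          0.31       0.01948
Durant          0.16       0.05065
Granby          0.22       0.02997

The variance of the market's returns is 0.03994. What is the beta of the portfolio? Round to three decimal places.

β_Arden = 0.01023 / 0.03994 = 0.2561
β_Varden = 0.08957 / 0.03994 = 2.2426
β_Paxton = 0.01948 / 0.03994 = 0.4877
β_Durant = 0.05065 / 0.03994 = 1.2682
β_Granby = 0.02997 / 0.03994 = 0.7504
β_P = Σ w_i β_i = 0.09×0.2561 + 0.22×2.2426 + 0.31×0.4877 + 0.16×1.2682 + 0.22×0.7504 = 1.0356

1.036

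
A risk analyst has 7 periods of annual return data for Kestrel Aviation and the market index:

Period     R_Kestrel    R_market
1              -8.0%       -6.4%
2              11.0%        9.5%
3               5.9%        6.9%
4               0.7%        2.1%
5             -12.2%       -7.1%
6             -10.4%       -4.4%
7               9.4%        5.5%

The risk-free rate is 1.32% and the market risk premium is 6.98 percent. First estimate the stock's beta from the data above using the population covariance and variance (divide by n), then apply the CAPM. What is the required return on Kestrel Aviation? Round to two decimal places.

10.99%

Mean R_i = (-8.0 + 11.0 + 5.9 + 0.7 − 12.2 − 10.4 + 9.4) / 7 = -0.5143%
Mean R_m = (-6.4 + 9.5 + 6.9 + 2.1 − 7.1 − 4.4 + 5.5) / 7 = 0.8714%
Σ(R_i − R̄_i)(R_m − R̄_m) = 385.0971  ⇒  Cov = 385.0971 / 7 = 55.0139
Σ(R_m − R̄_m)² = 277.9343  ⇒  Var(R_m) = 277.9343 / 7 = 39.7049
β = Cov / Var(R_m) = 55.0139 / 39.7049 = 1.3856
E(R) = R_f + β × MRP = 1.32% + 1.3856 × 6.98% = 10.99%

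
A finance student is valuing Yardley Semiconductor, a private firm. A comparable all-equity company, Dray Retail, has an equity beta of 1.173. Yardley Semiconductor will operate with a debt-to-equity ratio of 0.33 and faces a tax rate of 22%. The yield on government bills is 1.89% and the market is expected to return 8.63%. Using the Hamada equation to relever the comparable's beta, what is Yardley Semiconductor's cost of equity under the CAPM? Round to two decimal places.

β_L = β_U × [1 + (1 − t)(D/E)] = 1.173 × [1 + (1 − 0.22) × 0.33]
    = 1.173 × [1 + 0.78 × 0.33] = 1.173 × 1.2574 = 1.4749
MRP = 8.63% − 1.89% = 6.74%
E(R) = R_f + β_L × MRP = 1.89% + 1.4749 × 6.74% = 11.83%

11.83%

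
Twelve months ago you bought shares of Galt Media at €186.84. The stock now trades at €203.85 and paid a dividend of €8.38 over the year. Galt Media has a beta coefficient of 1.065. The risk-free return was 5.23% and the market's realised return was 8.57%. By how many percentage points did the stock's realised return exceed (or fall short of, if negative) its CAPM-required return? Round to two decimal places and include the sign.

Realised HPR = (P1 + D1 − P0) / P0 = (203.85 + 8.38 − 186.84) / 186.84 = 25.39 / 186.84 = 13.5892%
MRP = 8.57% − 5.23% = 3.34%
CAPM required = R_f + β·MRP = 5.23% + 1.065 × 3.34% = 8.78710%
α = realised − required = 13.5892% − 8.78710% = +4.80%

+4.80%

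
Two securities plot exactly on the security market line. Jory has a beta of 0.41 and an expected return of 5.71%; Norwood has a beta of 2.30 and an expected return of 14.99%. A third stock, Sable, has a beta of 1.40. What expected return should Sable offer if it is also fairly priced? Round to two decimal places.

10.57%

MRP (SML slope) = (14.99% − 5.71%) / (2.30 − 0.41) = 9.28% / 1.89 = 4.9101%
R_f (intercept) = 5.71% − 0.41 × 4.9101% = 3.6969%
E(R_Sable) = R_f + β × MRP = 3.6969% + 1.40 × 4.9101% = 10.57%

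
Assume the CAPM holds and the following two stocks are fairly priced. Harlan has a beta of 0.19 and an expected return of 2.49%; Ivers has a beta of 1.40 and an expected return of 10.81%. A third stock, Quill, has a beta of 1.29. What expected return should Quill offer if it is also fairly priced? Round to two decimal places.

10.05%

MRP (SML slope) = (10.81% − 2.49%) / (1.40 − 0.19) = 8.32% / 1.21 = 6.8760%
R_f (intercept) = 2.49% − 0.19 × 6.8760% = 1.1836%
E(R_Quill) = R_f + β × MRP = 1.1836% + 1.29 × 6.8760% = 10.05%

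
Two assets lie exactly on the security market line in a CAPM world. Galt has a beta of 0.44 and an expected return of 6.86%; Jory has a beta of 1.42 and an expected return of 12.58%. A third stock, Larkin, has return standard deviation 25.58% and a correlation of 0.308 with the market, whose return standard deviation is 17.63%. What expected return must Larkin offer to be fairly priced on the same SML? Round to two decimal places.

6.90%

MRP = (12.58% − 6.86%) / (1.42 − 0.44) = 5.8367%
R_f = 6.86% − 0.44 × 5.8367% = 4.2919%
β_Larkin = ρ·σ_i/σ_m = 0.308 × 25.58 / 17.63 = 0.4469
E(R_Larkin) = R_f + β × MRP = 4.2919% + 0.4469 × 5.8367% = 6.90%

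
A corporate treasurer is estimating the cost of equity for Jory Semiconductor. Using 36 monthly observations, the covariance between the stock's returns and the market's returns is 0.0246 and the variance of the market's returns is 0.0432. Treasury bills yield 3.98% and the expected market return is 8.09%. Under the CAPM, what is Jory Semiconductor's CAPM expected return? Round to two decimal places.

β = Cov(R_i, R_m) / Var(R_m) = 0.0246 / 0.0432 = 0.5694
MRP = 8.09% − 3.98% = 4.11%
E(R) = R_f + β × MRP = 3.98% + 0.5694 × 4.11% = 6.32%

6.32%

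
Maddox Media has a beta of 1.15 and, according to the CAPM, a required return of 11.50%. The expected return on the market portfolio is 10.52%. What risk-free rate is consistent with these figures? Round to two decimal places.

3.99%

E(R) = R_f + β(E(R_m) − R_f) = R_f(1 − β) + β·E(R_m)
11.50% = R_f × (1 − 1.15) + 1.15 × 10.52%
11.50% = R_f × -0.15 + 12.0980%
R_f = (11.50% − 12.0980%) / -0.15 = 3.99%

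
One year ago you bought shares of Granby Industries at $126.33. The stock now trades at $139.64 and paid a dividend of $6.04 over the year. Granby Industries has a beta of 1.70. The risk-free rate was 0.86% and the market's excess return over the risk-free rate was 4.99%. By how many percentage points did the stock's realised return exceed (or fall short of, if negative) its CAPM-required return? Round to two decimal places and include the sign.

+5.97%

Realised HPR = (P1 + D1 − P0) / P0 = (139.64 + 6.04 − 126.33) / 126.33 = 19.35 / 126.33 = 15.3170%
CAPM required = R_f + β·MRP = 0.86% + 1.70 × 4.99% = 9.3430%
α = realised − required = 15.3170% − 9.3430% = +5.97%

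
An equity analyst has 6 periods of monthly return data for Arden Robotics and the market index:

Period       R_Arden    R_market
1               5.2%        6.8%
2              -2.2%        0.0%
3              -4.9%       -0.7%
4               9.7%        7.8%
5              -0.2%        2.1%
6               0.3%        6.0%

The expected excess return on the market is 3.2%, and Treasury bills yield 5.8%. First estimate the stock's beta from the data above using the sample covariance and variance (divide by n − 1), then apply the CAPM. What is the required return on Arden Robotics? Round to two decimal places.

Mean R_i = (5.2 − 2.2 − 4.9 + 9.7 − 0.2 + 0.3) / 6 = 1.3167%
Mean R_m = (6.8 + 0.0 − 0.7 + 7.8 + 2.1 + 6.0) / 6 = 3.6667%
Σ(R_i − R̄_i)(R_m − R̄_m) = 86.8633  ⇒  Cov = 86.8633 / 5 = 17.3727
Σ(R_m − R̄_m)² = 67.3133  ⇒  Var(R_m) = 67.3133 / 5 = 13.4627
β = Cov / Var(R_m) = 17.3727 / 13.4627 = 1.2904
E(R) = R_f + β × MRP = 5.8% + 1.2904 × 3.2% = 9.93%

9.93%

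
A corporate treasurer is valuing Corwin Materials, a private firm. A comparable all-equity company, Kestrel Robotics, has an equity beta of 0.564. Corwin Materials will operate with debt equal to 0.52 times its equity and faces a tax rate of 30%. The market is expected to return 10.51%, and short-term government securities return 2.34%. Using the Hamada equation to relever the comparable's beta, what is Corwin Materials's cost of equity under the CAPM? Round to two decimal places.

8.63%

β_L = β_U × [1 + (1 − t)(D/E)] = 0.564 × [1 + (1 − 0.30) × 0.52]
    = 0.564 × [1 + 0.70 × 0.52] = 0.564 × 1.3640 = 0.7693
MRP = 10.51% − 2.34% = 8.17%
E(R) = R_f + β_L × MRP = 2.34% + 0.7693 × 8.17% = 8.63%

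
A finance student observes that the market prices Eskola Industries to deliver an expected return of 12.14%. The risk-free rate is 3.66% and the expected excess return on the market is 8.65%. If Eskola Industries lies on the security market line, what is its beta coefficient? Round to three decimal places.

β = (E(R) − R_f) / MRP = (12.14% − 3.66%) / 8.65% = 8.48% / 8.65% = 0.980

0.980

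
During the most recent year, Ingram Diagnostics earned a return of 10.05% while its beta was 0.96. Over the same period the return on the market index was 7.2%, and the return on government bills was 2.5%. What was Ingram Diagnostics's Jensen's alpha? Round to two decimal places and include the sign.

+3.04%

Market excess return = 7.2% − 2.5% = 4.70%
CAPM benchmark = R_f + β(R_m − R_f) = 2.5% + 0.96 × 4.7% = 7.0120%
α = actual − benchmark = 10.05% − 7.0120% = +3.04%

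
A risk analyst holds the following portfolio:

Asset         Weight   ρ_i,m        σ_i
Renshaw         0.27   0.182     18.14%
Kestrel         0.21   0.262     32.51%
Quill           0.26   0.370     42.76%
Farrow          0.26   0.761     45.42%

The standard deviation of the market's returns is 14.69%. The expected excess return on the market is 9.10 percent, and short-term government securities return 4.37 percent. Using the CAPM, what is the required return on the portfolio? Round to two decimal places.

14.15%

β_Renshaw = 0.182 × 18.14% / 14.69% = 0.2247
β_Kestrel = 0.262 × 32.51% / 14.69% = 0.5798
β_Quill = 0.370 × 42.76% / 14.69% = 1.0770
β_Farrow = 0.761 × 45.42% / 14.69% = 2.3529
β_P = Σ w_i β_i = 0.27×0.2247 + 0.21×0.5798 + 0.26×1.0770 + 0.26×2.3529 = 1.0742
E(R_P) = R_f + β_P × MRP = 4.37% + 1.0742 × 9.10% = 14.15%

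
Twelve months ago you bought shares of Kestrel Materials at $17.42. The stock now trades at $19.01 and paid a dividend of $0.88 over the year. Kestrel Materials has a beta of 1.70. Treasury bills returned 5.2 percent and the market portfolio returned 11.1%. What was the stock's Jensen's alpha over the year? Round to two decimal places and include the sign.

Realised HPR = (P1 + D1 − P0) / P0 = (19.01 + 0.88 − 17.42) / 17.42 = 2.47 / 17.42 = 14.1791%
MRP = 11.1% − 5.2% = 5.90%
CAPM required = R_f + β·MRP = 5.2% + 1.70 × 5.9% = 15.2300%
α = realised − required = 14.1791% − 15.2300% = -1.05%

-1.05%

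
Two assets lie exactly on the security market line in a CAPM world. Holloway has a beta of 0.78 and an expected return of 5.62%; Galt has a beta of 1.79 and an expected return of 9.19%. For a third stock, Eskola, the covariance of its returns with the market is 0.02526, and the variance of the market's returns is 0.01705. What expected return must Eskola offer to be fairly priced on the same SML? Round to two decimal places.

MRP = (9.19% − 5.62%) / (1.79 − 0.78) = 3.5347%
R_f = 5.62% − 0.78 × 3.5347% = 2.8629%
β_Eskola = Cov / Var(R_m) = 0.02526 / 0.01705 = 1.4815
E(R_Eskola) = R_f + β × MRP = 2.8629% + 1.4815 × 3.5347% = 8.10%

8.10%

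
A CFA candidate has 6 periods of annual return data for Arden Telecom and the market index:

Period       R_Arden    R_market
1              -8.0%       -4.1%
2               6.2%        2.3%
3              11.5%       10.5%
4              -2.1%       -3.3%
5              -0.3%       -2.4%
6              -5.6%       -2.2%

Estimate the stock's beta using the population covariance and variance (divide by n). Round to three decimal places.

Mean R_i = (-8.0 + 6.2 + 11.5 − 2.1 − 0.3 − 5.6) / 6 = 0.2833%
Mean R_m = (-4.1 + 2.3 + 10.5 − 3.3 − 2.4 − 2.2) / 6 = 0.1333%
Σ(R_i − R̄_i)(R_m − R̄_m) = 187.5533  ⇒  Cov = 187.5533 / 6 = 31.2589
Σ(R_m − R̄_m)² = 153.7333  ⇒  Var(R_m) = 153.7333 / 6 = 25.6222
β = Cov / Var(R_m) = 31.2589 / 25.6222 = 1.2200

1.220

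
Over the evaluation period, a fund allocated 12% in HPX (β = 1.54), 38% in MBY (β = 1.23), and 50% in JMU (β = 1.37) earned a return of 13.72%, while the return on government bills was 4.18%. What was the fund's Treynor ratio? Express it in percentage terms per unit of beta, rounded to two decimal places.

β_P = 0.12×1.54 + 0.38×1.23 + 0.50×1.37 = 1.3372
Treynor = (R_P − R_f) / β_P = (13.72% − 4.18%) / 1.3372 = 9.54% / 1.3372 = 7.13%

7.13%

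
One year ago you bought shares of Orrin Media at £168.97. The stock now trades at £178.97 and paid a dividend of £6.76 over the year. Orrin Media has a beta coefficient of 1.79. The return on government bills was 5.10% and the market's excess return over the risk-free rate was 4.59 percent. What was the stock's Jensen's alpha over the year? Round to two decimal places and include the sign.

Realised HPR = (P1 + D1 − P0) / P0 = (178.97 + 6.76 − 168.97) / 168.97 = 16.76 / 168.97 = 9.9189%
CAPM required = R_f + β·MRP = 5.10% + 1.79 × 4.59% = 13.3161%
α = realised − required = 9.9189% − 13.3161% = -3.40%

-3.40%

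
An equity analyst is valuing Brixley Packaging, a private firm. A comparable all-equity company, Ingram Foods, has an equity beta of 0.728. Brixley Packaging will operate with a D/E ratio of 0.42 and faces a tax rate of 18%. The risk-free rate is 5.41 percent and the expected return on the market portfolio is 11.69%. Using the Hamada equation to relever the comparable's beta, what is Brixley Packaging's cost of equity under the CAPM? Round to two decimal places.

β_L = β_U × [1 + (1 − t)(D/E)] = 0.728 × [1 + (1 − 0.18) × 0.42]
    = 0.728 × [1 + 0.82 × 0.42] = 0.728 × 1.3444 = 0.9787
MRP = 11.69% − 5.41% = 6.28%
E(R) = R_f + β_L × MRP = 5.41% + 0.9787 × 6.28% = 11.56%

11.56%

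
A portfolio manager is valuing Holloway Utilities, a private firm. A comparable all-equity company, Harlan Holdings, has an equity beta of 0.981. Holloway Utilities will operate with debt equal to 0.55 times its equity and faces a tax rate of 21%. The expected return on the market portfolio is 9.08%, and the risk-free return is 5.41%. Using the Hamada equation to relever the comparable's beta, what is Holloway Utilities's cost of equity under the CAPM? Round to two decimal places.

β_L = β_U × [1 + (1 − t)(D/E)] = 0.981 × [1 + (1 − 0.21) × 0.55]
    = 0.981 × [1 + 0.79 × 0.55] = 0.981 × 1.4345 = 1.4072
MRP = 9.08% − 5.41% = 3.67%
E(R) = R_f + β_L × MRP = 5.41% + 1.4072 × 3.67% = 10.57%

10.57%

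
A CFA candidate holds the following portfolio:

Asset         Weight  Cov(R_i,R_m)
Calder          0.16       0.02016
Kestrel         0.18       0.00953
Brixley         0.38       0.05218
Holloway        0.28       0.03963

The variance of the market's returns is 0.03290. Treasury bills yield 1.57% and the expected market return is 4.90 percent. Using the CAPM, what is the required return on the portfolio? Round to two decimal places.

5.20%

β_Calder = 0.02016 / 0.03290 = 0.6128
β_Kestrel = 0.00953 / 0.03290 = 0.2897
β_Brixley = 0.05218 / 0.03290 = 1.5860
β_Holloway = 0.03963 / 0.03290 = 1.2046
β_P = Σ w_i β_i = 0.16×0.6128 + 0.18×0.2897 + 0.38×1.5860 + 0.28×1.2046 = 1.0902
MRP = 4.90% − 1.57% = 3.33%
E(R_P) = R_f + β_P × MRP = 1.57% + 1.0902 × 3.33% = 5.20%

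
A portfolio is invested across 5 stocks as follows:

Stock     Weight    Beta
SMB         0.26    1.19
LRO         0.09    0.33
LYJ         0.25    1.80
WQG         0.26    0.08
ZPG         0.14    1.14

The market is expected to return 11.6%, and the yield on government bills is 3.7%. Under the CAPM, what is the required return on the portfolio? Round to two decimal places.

11.36%

β_P = Σ w_i β_i = 0.26×1.19 + 0.09×0.33 + 0.25×1.80 + 0.26×0.08 + 0.14×1.14 = 0.9695
MRP = 11.6% − 3.7% = 7.90%
E(R_P) = R_f + β_P × MRP = 3.7% + 0.9695 × 7.9% = 11.36%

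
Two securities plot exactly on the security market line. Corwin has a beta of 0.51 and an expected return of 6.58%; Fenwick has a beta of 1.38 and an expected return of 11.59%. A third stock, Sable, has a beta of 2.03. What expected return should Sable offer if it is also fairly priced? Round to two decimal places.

MRP (SML slope) = (11.59% − 6.58%) / (1.38 − 0.51) = 5.01% / 0.87 = 5.7586%
R_f (intercept) = 6.58% − 0.51 × 5.7586% = 3.6431%
E(R_Sable) = R_f + β × MRP = 3.6431% + 2.03 × 5.7586% = 15.33%

15.33%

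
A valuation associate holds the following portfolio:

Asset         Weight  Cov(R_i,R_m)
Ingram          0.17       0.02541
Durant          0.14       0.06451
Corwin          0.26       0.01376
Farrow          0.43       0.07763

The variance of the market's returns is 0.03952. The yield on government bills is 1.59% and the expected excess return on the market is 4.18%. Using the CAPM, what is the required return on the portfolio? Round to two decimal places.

β_Ingram = 0.02541 / 0.03952 = 0.6430
β_Durant = 0.06451 / 0.03952 = 1.6323
β_Corwin = 0.01376 / 0.03952 = 0.3482
β_Farrow = 0.07763 / 0.03952 = 1.9643
β_P = Σ w_i β_i = 0.17×0.6430 + 0.14×1.6323 + 0.26×0.3482 + 0.43×1.9643 = 1.2730
E(R_P) = R_f + β_P × MRP = 1.59% + 1.2730 × 4.18% = 6.91%

6.91%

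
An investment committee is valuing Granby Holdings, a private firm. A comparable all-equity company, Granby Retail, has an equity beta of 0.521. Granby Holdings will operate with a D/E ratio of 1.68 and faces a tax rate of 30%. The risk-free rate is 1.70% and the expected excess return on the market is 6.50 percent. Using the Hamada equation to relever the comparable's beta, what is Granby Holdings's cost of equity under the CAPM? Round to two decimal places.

9.07%

β_L = β_U × [1 + (1 − t)(D/E)] = 0.521 × [1 + (1 − 0.30) × 1.68]
    = 0.521 × [1 + 0.70 × 1.68] = 0.521 × 2.1760 = 1.1337
E(R) = R_f + β_L × MRP = 1.70% + 1.1337 × 6.50% = 9.07%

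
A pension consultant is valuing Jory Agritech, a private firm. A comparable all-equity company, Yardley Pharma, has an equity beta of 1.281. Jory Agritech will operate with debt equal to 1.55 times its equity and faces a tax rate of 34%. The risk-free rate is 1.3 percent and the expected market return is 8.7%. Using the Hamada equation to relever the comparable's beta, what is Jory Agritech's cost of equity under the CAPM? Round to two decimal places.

β_L = β_U × [1 + (1 − t)(D/E)] = 1.281 × [1 + (1 − 0.34) × 1.55]
    = 1.281 × [1 + 0.66 × 1.55] = 1.281 × 2.0230 = 2.5915
MRP = 8.7% − 1.3% = 7.40%
E(R) = R_f + β_L × MRP = 1.3% + 2.5915 × 7.4% = 20.48%

20.48%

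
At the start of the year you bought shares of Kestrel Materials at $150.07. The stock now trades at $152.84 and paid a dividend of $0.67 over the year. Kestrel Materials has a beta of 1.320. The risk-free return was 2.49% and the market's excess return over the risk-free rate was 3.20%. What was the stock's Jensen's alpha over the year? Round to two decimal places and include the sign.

Realised HPR = (P1 + D1 − P0) / P0 = (152.84 + 0.67 − 150.07) / 150.07 = 3.44 / 150.07 = 2.2923%
CAPM required = R_f + β·MRP = 2.49% + 1.320 × 3.20% = 6.71400%
α = realised − required = 2.2923% − 6.71400% = -4.42%

-4.42%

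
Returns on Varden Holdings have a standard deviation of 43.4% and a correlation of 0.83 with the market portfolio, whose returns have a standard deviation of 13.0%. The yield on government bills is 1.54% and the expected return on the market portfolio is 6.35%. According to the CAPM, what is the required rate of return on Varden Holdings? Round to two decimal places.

β = ρ × σ_i / σ_m = 0.83 × 43.4% / 13.0% = 2.7709
MRP = 6.35% − 1.54% = 4.81%
E(R) = 1.54% + 2.7709 × 4.81% = 14.87%

14.87%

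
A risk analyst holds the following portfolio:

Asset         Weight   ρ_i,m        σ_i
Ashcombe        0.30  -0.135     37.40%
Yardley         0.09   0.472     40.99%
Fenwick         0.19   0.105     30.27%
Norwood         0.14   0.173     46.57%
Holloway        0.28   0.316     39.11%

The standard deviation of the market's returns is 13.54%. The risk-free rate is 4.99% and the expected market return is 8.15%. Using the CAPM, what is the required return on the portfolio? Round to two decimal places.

6.25%

β_Ashcombe = -0.135 × 37.40% / 13.54% = -0.3729
β_Yardley = 0.472 × 40.99% / 13.54% = 1.4289
β_Fenwick = 0.105 × 30.27% / 13.54% = 0.2347
β_Norwood = 0.173 × 46.57% / 13.54% = 0.5950
β_Holloway = 0.316 × 39.11% / 13.54% = 0.9128
β_P = Σ w_i β_i = 0.30×-0.3729 + 0.09×1.4289 + 0.19×0.2347 + 0.14×0.5950 + 0.28×0.9128 = 0.4002
MRP = 8.15% − 4.99% = 3.16%
E(R_P) = R_f + β_P × MRP = 4.99% + 0.4002 × 3.16% = 6.25%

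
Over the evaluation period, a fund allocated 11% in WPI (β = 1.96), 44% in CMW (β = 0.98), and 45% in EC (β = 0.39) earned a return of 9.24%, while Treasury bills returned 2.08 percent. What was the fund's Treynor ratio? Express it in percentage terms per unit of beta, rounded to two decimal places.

β_P = 0.11×1.96 + 0.44×0.98 + 0.45×0.39 = 0.8223
Treynor = (R_P − R_f) / β_P = (9.24% − 2.08%) / 0.8223 = 7.16% / 0.8223 = 8.71%

8.71%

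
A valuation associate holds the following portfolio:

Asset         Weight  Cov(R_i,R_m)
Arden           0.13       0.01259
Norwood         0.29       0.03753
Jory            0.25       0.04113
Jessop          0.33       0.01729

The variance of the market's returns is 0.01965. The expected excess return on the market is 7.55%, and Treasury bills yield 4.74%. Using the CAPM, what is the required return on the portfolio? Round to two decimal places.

β_Arden = 0.01259 / 0.01965 = 0.6407
β_Norwood = 0.03753 / 0.01965 = 1.9099
β_Jory = 0.04113 / 0.01965 = 2.0931
β_Jessop = 0.01729 / 0.01965 = 0.8799
β_P = Σ w_i β_i = 0.13×0.6407 + 0.29×1.9099 + 0.25×2.0931 + 0.33×0.8799 = 1.4508
E(R_P) = R_f + β_P × MRP = 4.74% + 1.4508 × 7.55% = 15.69%

15.69%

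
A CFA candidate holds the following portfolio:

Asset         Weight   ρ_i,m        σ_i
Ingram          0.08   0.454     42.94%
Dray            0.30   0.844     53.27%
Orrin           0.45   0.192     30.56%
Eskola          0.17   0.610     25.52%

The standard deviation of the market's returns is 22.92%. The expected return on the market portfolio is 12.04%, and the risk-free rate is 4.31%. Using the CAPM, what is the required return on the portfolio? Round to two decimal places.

11.17%

β_Ingram = 0.454 × 42.94% / 22.92% = 0.8506
β_Dray = 0.844 × 53.27% / 22.92% = 1.9616
β_Orrin = 0.192 × 30.56% / 22.92% = 0.2560
β_Eskola = 0.610 × 25.52% / 22.92% = 0.6792
β_P = Σ w_i β_i = 0.08×0.8506 + 0.30×1.9616 + 0.45×0.2560 + 0.17×0.6792 = 0.8872
MRP = 12.04% − 4.31% = 7.73%
E(R_P) = R_f + β_P × MRP = 4.31% + 0.8872 × 7.73% = 11.17%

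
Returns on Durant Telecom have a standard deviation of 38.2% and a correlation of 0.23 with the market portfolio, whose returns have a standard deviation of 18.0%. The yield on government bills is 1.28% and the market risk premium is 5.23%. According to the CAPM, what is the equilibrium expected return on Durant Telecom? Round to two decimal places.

3.83%

β = ρ × σ_i / σ_m = 0.23 × 38.2% / 18.0% = 0.4881
E(R) = 1.28% + 0.4881 × 5.23% = 3.83%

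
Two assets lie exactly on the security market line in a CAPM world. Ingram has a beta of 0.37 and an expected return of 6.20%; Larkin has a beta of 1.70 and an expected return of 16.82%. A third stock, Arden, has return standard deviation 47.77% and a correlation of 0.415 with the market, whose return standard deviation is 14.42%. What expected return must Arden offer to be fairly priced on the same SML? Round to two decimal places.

MRP = (16.82% − 6.20%) / (1.70 − 0.37) = 7.9850%
R_f = 6.20% − 0.37 × 7.9850% = 3.2456%
β_Arden = ρ·σ_i/σ_m = 0.415 × 47.77 / 14.42 = 1.3748
E(R_Arden) = R_f + β × MRP = 3.2456% + 1.3748 × 7.9850% = 14.22%

14.22%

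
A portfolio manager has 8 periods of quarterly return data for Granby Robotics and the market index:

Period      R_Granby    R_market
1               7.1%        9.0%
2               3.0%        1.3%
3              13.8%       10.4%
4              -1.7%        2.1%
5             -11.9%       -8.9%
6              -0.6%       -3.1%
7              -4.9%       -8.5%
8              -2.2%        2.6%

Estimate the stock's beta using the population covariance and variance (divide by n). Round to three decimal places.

Mean R_i = (7.1 + 3.0 + 13.8 − 1.7 − 11.9 − 0.6 − 4.9 − 2.2) / 8 = 0.3250%
Mean R_m = (9.0 + 1.3 + 10.4 + 2.1 − 8.9 − 3.1 − 8.5 + 2.6) / 8 = 0.6125%
Σ(R_i − R̄_i)(R_m − R̄_m) = 349.8575  ⇒  Cov = 349.8575 / 8 = 43.7322
Σ(R_m − R̄_m)² = 360.0888  ⇒  Var(R_m) = 360.0888 / 8 = 45.0111
β = Cov / Var(R_m) = 43.7322 / 45.0111 = 0.9716

0.972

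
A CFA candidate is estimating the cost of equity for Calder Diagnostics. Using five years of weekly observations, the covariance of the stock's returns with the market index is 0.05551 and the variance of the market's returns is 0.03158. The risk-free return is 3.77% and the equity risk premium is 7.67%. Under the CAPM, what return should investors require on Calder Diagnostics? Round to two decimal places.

β = Cov(R_i, R_m) / Var(R_m) = 0.05551 / 0.03158 = 1.7578
E(R) = R_f + β × MRP = 3.77% + 1.7578 × 7.67% = 17.25%

17.25%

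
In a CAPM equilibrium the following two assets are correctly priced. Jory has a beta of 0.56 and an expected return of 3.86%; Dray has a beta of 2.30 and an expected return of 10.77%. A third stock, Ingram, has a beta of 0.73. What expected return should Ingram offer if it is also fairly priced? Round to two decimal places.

MRP (SML slope) = (10.77% − 3.86%) / (2.30 − 0.56) = 6.91% / 1.74 = 3.9713%
R_f (intercept) = 3.86% − 0.56 × 3.9713% = 1.6361%
E(R_Ingram) = R_f + β × MRP = 1.6361% + 0.73 × 3.9713% = 4.54%

4.54%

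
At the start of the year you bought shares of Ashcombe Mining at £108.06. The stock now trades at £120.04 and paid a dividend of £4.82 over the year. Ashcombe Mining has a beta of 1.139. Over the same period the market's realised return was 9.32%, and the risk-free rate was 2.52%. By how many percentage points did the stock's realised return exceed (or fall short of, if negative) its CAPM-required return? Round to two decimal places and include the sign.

+5.28%

Realised HPR = (P1 + D1 − P0) / P0 = (120.04 + 4.82 − 108.06) / 108.06 = 16.80 / 108.06 = 15.5469%
MRP = 9.32% − 2.52% = 6.80%
CAPM required = R_f + β·MRP = 2.52% + 1.139 × 6.80% = 10.26520%
α = realised − required = 15.5469% − 10.26520% = +5.28%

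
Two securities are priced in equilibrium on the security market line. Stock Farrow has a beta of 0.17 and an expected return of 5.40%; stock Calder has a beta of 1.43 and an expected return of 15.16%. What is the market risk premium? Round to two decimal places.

7.75%

Both satisfy E(R) = R_f + β·MRP, so the slope of the SML is
MRP = (15.16% − 5.40%) / (1.43 − 0.17) = 9.76% / 1.26 = 7.7460%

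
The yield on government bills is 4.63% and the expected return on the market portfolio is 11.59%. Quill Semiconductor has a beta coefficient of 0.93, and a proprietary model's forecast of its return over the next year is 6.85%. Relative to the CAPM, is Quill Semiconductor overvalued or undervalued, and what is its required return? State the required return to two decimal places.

Overvalued; required return 11.10%

MRP = 11.59% − 4.63% = 6.96%
Required return = R_f + β·MRP = 4.63% + 0.93 × 6.96% = 11.10%
Forecast 6.85% < required 11.10% → the stock plots below the SML → overvalued.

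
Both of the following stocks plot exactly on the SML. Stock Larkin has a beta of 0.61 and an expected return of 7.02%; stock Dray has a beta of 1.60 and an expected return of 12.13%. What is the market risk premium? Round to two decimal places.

Both satisfy E(R) = R_f + β·MRP, so the slope of the SML is
MRP = (12.13% − 7.02%) / (1.60 − 0.61) = 5.11% / 0.99 = 5.1616%

5.16%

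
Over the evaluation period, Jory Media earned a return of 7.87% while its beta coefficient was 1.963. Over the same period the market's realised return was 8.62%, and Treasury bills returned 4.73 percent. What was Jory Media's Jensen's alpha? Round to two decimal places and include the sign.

Market excess return = 8.62% − 4.73% = 3.89%
CAPM benchmark = R_f + β(R_m − R_f) = 4.73% + 1.963 × 3.89% = 12.36607%
α = actual − benchmark = 7.87% − 12.36607% = -4.50%

-4.50%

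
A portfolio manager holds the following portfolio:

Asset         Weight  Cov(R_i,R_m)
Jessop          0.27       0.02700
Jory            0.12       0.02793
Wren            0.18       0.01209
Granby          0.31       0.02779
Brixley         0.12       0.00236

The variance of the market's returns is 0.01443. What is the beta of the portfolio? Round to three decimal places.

β_Jessop = 0.02700 / 0.01443 = 1.8711
β_Jory = 0.02793 / 0.01443 = 1.9356
β_Wren = 0.01209 / 0.01443 = 0.8378
β_Granby = 0.02779 / 0.01443 = 1.9258
β_Brixley = 0.00236 / 0.01443 = 0.1635
β_P = Σ w_i β_i = 0.27×1.8711 + 0.12×1.9356 + 0.18×0.8378 + 0.31×1.9258 + 0.12×0.1635 = 1.5049

1.505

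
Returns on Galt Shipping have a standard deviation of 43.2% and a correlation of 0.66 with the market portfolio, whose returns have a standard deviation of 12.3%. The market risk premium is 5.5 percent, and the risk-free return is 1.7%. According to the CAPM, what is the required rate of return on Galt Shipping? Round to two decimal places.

14.45%

β = ρ × σ_i / σ_m = 0.66 × 43.2% / 12.3% = 2.3180
E(R) = 1.7% + 2.3180 × 5.5% = 14.45%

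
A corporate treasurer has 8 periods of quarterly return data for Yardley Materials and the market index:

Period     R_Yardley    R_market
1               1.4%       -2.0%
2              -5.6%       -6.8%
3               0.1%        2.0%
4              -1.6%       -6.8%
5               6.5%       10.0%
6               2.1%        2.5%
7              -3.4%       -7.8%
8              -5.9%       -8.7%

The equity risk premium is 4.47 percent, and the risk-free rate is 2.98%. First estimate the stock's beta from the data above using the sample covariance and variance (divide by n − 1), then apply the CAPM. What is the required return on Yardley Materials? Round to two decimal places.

5.63%

Mean R_i = (1.4 − 5.6 + 0.1 − 1.6 + 6.5 + 2.1 − 3.4 − 5.9) / 8 = -0.8000%
Mean R_m = (-2.0 − 6.8 + 2.0 − 6.8 + 10.0 + 2.5 − 7.8 − 8.7) / 8 = -2.2000%
Σ(R_i − R̄_i)(R_m − R̄_m) = 180.3800  ⇒  Cov = 180.3800 / 7 = 25.7686
Σ(R_m − R̄_m)² = 304.5400  ⇒  Var(R_m) = 304.5400 / 7 = 43.5057
β = Cov / Var(R_m) = 25.7686 / 43.5057 = 0.5923
E(R) = R_f + β × MRP = 2.98% + 0.5923 × 4.47% = 5.63%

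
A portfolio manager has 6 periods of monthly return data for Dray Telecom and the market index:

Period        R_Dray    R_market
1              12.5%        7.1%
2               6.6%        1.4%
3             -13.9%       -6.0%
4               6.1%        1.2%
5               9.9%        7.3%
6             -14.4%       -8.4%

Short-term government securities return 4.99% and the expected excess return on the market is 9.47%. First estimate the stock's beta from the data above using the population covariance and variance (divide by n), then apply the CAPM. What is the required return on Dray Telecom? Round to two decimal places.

Mean R_i = (12.5 + 6.6 − 13.9 + 6.1 + 9.9 − 14.4) / 6 = 1.1333%
Mean R_m = (7.1 + 1.4 − 6.0 + 1.2 + 7.3 − 8.4) / 6 = 0.4333%
Σ(R_i − R̄_i)(R_m − R̄_m) = 378.9933  ⇒  Cov = 378.9933 / 6 = 63.1656
Σ(R_m − R̄_m)² = 212.5333  ⇒  Var(R_m) = 212.5333 / 6 = 35.4222
β = Cov / Var(R_m) = 63.1656 / 35.4222 = 1.7832
E(R) = R_f + β × MRP = 4.99% + 1.7832 × 9.47% = 21.88%

21.88%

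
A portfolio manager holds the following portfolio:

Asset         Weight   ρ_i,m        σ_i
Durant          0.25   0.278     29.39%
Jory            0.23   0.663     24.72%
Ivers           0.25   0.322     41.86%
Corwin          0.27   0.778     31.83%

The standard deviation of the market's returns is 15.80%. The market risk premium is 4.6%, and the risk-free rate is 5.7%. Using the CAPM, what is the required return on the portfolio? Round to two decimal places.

β_Durant = 0.278 × 29.39% / 15.80% = 0.5171
β_Jory = 0.663 × 24.72% / 15.80% = 1.0373
β_Ivers = 0.322 × 41.86% / 15.80% = 0.8531
β_Corwin = 0.778 × 31.83% / 15.80% = 1.5673
β_P = Σ w_i β_i = 0.25×0.5171 + 0.23×1.0373 + 0.25×0.8531 + 0.27×1.5673 = 1.0043
E(R_P) = R_f + β_P × MRP = 5.7% + 1.0043 × 4.6% = 10.32%

10.32%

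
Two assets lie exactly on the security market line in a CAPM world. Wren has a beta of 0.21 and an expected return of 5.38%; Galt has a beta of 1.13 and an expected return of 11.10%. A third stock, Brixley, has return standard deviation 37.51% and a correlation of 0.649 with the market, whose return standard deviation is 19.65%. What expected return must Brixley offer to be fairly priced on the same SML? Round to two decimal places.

MRP = (11.10% − 5.38%) / (1.13 − 0.21) = 6.2174%
R_f = 5.38% − 0.21 × 6.2174% = 4.0743%
β_Brixley = ρ·σ_i/σ_m = 0.649 × 37.51 / 19.65 = 1.2389
E(R_Brixley) = R_f + β × MRP = 4.0743% + 1.2389 × 6.2174% = 11.78%

11.78%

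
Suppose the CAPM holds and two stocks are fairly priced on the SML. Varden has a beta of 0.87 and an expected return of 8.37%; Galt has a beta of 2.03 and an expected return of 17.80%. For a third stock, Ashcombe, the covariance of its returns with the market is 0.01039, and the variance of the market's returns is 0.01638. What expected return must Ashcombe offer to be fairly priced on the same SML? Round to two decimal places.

6.45%

MRP = (17.80% − 8.37%) / (2.03 − 0.87) = 8.1293%
R_f = 8.37% − 0.87 × 8.1293% = 1.2975%
β_Ashcombe = Cov / Var(R_m) = 0.01039 / 0.01638 = 0.6343
E(R_Ashcombe) = R_f + β × MRP = 1.2975% + 0.6343 × 8.1293% = 6.45%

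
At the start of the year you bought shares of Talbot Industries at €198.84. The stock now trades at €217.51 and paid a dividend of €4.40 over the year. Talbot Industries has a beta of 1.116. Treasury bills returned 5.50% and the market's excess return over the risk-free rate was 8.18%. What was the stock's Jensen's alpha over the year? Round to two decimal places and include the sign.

Realised HPR = (P1 + D1 − P0) / P0 = (217.51 + 4.40 − 198.84) / 198.84 = 23.07 / 198.84 = 11.6023%
CAPM required = R_f + β·MRP = 5.50% + 1.116 × 8.18% = 14.62888%
α = realised − required = 11.6023% − 14.62888% = -3.03%

-3.03%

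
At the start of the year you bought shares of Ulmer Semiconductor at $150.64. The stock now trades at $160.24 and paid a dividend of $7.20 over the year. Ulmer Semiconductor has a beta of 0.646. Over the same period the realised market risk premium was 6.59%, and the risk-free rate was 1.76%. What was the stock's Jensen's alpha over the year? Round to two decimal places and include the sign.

Realised HPR = (P1 + D1 − P0) / P0 = (160.24 + 7.20 − 150.64) / 150.64 = 16.80 / 150.64 = 11.1524%
CAPM required = R_f + β·MRP = 1.76% + 0.646 × 6.59% = 6.01714%
α = realised − required = 11.1524% − 6.01714% = +5.14%

+5.14%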